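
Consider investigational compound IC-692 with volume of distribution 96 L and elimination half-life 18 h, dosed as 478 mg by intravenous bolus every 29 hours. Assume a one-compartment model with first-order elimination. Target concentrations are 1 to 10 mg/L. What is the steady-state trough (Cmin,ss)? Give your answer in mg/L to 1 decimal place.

Over one 29-h interval, 29/18 ≈ 1.6111 half-lives elapse, leaving f ≈ 0.3273 of each dose.
At steady state, accumulation factor R = 1/(1 − e^(−kτ)) ≈ 1.4865.
Each bolus raises the concentration by D/Vd = 478/96 ≈ 4.979 mg/L.
Cmax,ss = C₀/(1 − f) ≈ 4.979/0.6727 ≈ 7.402 mg/L.
Steady-state trough Cmin,ss = Cmax,ss·f ≈ 7.402 × 0.3273 ≈ 2.423 mg/L.
Trough 2.4 mg/L vs MEC 1 mg/L: adequate.

2.4 mg/L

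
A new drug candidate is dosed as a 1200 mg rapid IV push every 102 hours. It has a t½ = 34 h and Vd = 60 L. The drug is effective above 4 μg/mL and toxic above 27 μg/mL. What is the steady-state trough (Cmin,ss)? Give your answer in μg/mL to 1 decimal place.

The dosing interval is 3 half-lives, so f = 2^(−3) = 0.125.
Accumulation ratio R = 1/(1 − f) = 1/0.875 = 8/7.
Single-dose peak C₀ = D/Vd = 1200/60 = 20 μg/mL.
Steady-state peak Cmax,ss = C₀·R = 20 × 8/7 ≈ 22.857 μg/mL.
Steady-state trough Cmin,ss = Cmax,ss·f ≈ 22.857 × 0.125 ≈ 2.857 μg/mL.
Trough 2.9 μg/mL vs MEC 4 μg/mL: subtherapeutic.

2.9 μg/mL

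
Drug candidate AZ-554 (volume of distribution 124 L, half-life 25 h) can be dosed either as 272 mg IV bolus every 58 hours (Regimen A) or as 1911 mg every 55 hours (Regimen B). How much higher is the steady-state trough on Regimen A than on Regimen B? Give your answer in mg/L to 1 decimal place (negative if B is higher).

Regimen A: f = (1/2)^(58/25) ≈ 0.2003; Cmin,ss = (272/124)·f/(1−f) ≈ 0.549 mg/L.
Regimen B: f = (1/2)^(55/25) ≈ 0.2176; Cmin,ss = (1911/124)·f/(1−f) ≈ 4.286 mg/L.
Difference ≈ 0.549 − 4.286 ≈ -3.737 mg/L.

-3.7 mg/L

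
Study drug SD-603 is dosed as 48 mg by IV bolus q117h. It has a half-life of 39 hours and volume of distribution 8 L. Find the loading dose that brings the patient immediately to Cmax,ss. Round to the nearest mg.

55 mg

f = (1/2)^(117/39) ≈ 0.125000; accumulation ratio R = 1/(1−f) ≈ 1.14286.
Loading dose to hit Cmax,ss on first dose: D_load = D_maint·R ≈ 48 × 1.14286 ≈ 54.86 mg.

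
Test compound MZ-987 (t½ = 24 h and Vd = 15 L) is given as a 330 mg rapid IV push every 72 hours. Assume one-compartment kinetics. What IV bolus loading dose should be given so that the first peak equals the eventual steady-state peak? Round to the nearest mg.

377 mg

f = (1/2)^(72/24) ≈ 0.125000; accumulation ratio R = 1/(1−f) ≈ 1.14286.
Loading dose to hit Cmax,ss on first dose: D_load = D_maint·R ≈ 330 × 1.14286 ≈ 377.14 mg.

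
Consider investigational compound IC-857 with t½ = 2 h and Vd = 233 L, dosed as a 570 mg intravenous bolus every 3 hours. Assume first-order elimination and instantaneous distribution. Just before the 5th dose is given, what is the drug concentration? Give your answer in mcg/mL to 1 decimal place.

1.3 mcg/mL

f = (1/2)^(τ/t½) = (1/2)^(3/2) ≈ 0.3536.
C₀ = D/Vd = 570/233 ≈ 2.446 mcg/mL.
Before the 5th dose, 4 doses have been given. Superposition: Cmin = C₀·(f + f² + … + f^4).
≈ 2.446 × (0.3536 + 0.1250 + 0.0442 + 0.0156) ≈ 2.446 × 0.5384 ≈ 1.317 mcg/mL.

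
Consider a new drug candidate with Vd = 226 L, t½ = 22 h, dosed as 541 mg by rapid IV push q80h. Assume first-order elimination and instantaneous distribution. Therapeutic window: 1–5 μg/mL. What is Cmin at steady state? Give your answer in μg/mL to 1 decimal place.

0.2 μg/mL

Over one 80-h interval, 80/22 ≈ 3.6364 half-lives elapse, leaving f ≈ 0.0804 of each dose.
Accumulation ratio R = 1/(1 − f) ≈ 1/0.9196 ≈ 1.0874.
Single-dose peak C₀ = D/Vd = 541/226 ≈ 2.394 μg/mL.
Steady-state peak Cmax,ss = C₀·R ≈ 2.394 × 1.0874 ≈ 2.603 μg/mL.
Steady-state trough Cmin,ss = Cmax,ss·f ≈ 2.603 × 0.0804 ≈ 0.209 μg/mL.
Trough 0.2 μg/mL vs MEC 1 μg/mL: subtherapeutic.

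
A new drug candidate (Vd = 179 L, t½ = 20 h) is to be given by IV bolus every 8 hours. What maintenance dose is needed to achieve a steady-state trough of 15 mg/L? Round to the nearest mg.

858 mg

τ/t½ = 8/20 ≈ 0.4, so f = (1/2)^(8/20) ≈ 0.757858.
Cmin,ss = (D/Vd)·f/(1−f), so D = Cmin,ss·Vd·(1−f)/f.
D = 15 × 179 × (1−f)/f ≈ 15 × 179 × 0.31951 ≈ 857.88 mg.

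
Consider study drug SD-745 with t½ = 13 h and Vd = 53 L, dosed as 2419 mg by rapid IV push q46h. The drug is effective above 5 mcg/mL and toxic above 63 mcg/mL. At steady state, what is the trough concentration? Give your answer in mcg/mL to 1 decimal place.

Over one 46-h interval, 46/13 ≈ 3.5385 half-lives elapse, leaving f ≈ 0.0861 of each dose.
Each bolus raises the concentration by D/Vd = 2419/53 ≈ 45.642 mcg/mL.
Steady-state trough Cmin,ss = C₀·f/(1−f) ≈ 45.642 × 0.0861/0.9139 ≈ 4.300 mcg/mL.
Trough 4.3 mcg/mL vs MEC 5 mcg/mL: subtherapeutic.

4.3 mcg/mL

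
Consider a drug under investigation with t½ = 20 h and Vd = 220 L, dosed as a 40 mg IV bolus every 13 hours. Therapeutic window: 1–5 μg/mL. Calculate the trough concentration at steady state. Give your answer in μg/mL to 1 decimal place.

0.3 μg/mL

Over one 13-h interval, 13/20 ≈ 0.65 half-lives elapse, leaving f ≈ 0.6373 of each dose.
At steady state, accumulation factor R = 1/(1 − e^(−kτ)) ≈ 2.7571.
Each bolus raises the concentration by D/Vd = 40/220 ≈ 0.182 μg/mL.
Steady-state peak Cmax,ss = C₀·R ≈ 0.182 × 2.7571 ≈ 0.502 μg/mL.
One interval later, Cmin,ss = Cmax,ss·e^(−kτ) ≈ 0.502 × 0.6373 ≈ 0.320 μg/mL.
Trough 0.3 μg/mL vs MEC 1 μg/mL: subtherapeutic.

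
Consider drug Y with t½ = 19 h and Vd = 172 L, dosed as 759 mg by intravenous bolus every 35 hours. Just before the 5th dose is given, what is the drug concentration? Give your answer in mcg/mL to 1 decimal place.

f = (1/2)^(τ/t½) = (1/2)^(35/19) ≈ 0.2789.
C₀ = D/Vd = 759/172 ≈ 4.413 mcg/mL.
Before the 5th dose, 4 doses have been given. Superposition: Cmin = C₀·(f + f² + … + f^4).
≈ 4.413 × (0.2789 + 0.0778 + 0.0217 + 0.0061) ≈ 4.413 × 0.3845 ≈ 1.697 mcg/mL.

1.7 mcg/mL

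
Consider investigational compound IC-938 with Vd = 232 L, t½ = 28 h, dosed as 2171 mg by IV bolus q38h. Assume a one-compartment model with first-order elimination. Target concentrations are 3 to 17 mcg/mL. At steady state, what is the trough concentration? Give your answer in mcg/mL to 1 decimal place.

6.0 mcg/mL

τ/t½ = 38/28 ≈ 1.3571, so fraction remaining f = (1/2)^(38/28) ≈ 0.3904.
At steady state, accumulation factor R = 1/(1 − e^(−kτ)) ≈ 1.6404.
Single-dose peak C₀ = D/Vd = 2171/232 ≈ 9.358 mcg/mL.
Steady-state peak Cmax,ss = C₀·R ≈ 9.358 × 1.6404 ≈ 15.351 mcg/mL.
Steady-state trough Cmin,ss = Cmax,ss·f ≈ 15.351 × 0.3904 ≈ 5.993 mcg/mL.
Trough 6.0 mcg/mL vs MEC 3 mcg/mL: adequate.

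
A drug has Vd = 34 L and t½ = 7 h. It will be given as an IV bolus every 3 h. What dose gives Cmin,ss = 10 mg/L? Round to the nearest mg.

τ/t½ = 3/7 ≈ 0.42857, so f = (1/2)^(3/7) ≈ 0.742997.
Cmin,ss = (D/Vd)·f/(1−f), so D = Cmin,ss·Vd·(1−f)/f.
D = 10 × 34 × (1−f)/f ≈ 10 × 34 × 0.34590 ≈ 117.61 mg.

118 mg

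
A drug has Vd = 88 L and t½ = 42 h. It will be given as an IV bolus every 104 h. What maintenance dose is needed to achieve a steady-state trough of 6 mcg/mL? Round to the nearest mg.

2410 mg

τ/t½ = 104/42 ≈ 2.4762, so f = (1/2)^(104/42) ≈ 0.179718.
Cmin,ss = (D/Vd)·f/(1−f), so D = Cmin,ss·Vd·(1−f)/f.
D = 6 × 88 × (1−f)/f ≈ 6 × 88 × 4.56427 ≈ 2409.93 mg.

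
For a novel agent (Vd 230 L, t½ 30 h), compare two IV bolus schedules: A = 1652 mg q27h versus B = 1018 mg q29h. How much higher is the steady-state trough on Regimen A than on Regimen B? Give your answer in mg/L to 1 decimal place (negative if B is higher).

3.7 mg/L

Regimen A: f = (1/2)^(27/30) ≈ 0.5359; Cmin,ss = (1652/230)·f/(1−f) ≈ 8.294 mg/L.
Regimen B: f = (1/2)^(29/30) ≈ 0.5117; Cmin,ss = (1018/230)·f/(1−f) ≈ 4.638 mg/L.
Difference ≈ 8.294 − 4.638 ≈ 3.656 mg/L.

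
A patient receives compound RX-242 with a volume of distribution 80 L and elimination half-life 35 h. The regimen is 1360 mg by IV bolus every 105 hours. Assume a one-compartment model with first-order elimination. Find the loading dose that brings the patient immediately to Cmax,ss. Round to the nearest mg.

1554 mg

f = (1/2)^(105/35) ≈ 0.125000; accumulation ratio R = 1/(1−f) ≈ 1.14286.
Loading dose to hit Cmax,ss on first dose: D_load = D_maint·R ≈ 1360 × 1.14286 ≈ 1554.29 mg.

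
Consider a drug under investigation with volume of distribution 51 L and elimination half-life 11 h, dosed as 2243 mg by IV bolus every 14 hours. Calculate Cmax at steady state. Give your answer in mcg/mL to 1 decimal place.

τ/t½ = 14/11 ≈ 1.2727, so fraction remaining f = (1/2)^(14/11) ≈ 0.4139.
Accumulation ratio R = 1/(1 − f) ≈ 1/0.5861 ≈ 1.7062.
Single-dose peak C₀ = D/Vd = 2243/51 ≈ 43.980 mcg/mL.
Steady-state peak Cmax,ss = C₀·R ≈ 43.980 × 1.7062 ≈ 75.039 mcg/mL.

75.0 mcg/mL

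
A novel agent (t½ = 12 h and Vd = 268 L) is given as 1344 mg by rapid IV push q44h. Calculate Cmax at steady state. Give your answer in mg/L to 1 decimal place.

Over one 44-h interval, 44/12 ≈ 3.6667 half-lives elapse, leaving f ≈ 0.0787 of each dose.
Accumulation ratio R = 1/(1 − f) ≈ 1/0.9213 ≈ 1.0854.
Single-dose peak C₀ = D/Vd = 1344/268 ≈ 5.015 mg/L.
Cmax,ss = C₀/(1 − f) ≈ 5.015/0.9213 ≈ 5.443 mg/L.

5.4 mg/L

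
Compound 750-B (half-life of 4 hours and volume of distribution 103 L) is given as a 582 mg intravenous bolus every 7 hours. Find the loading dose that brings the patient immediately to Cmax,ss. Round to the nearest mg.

f = (1/2)^(7/4) ≈ 0.297302; accumulation ratio R = 1/(1−f) ≈ 1.42309.
Loading dose to hit Cmax,ss on first dose: D_load = D_maint·R ≈ 582 × 1.42309 ≈ 828.24 mg.

828 mg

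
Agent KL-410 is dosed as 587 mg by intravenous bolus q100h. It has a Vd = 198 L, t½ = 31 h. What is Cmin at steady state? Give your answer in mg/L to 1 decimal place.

0.4 mg/L

τ/t½ = 100/31 ≈ 3.2258, so fraction remaining f = (1/2)^(100/31) ≈ 0.1069.
Each bolus raises the concentration by D/Vd = 587/198 ≈ 2.965 mg/L.
Steady-state trough Cmin,ss = C₀·f/(1−f) ≈ 2.965 × 0.1069/0.8931 ≈ 0.355 mg/L.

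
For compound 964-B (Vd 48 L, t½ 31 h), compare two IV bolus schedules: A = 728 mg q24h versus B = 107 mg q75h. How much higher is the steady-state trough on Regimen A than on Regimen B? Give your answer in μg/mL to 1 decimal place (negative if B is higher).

Regimen A: f = (1/2)^(24/31) ≈ 0.5847; Cmin,ss = (728/48)·f/(1−f) ≈ 21.353 μg/mL.
Regimen B: f = (1/2)^(75/31) ≈ 0.1869; Cmin,ss = (107/48)·f/(1−f) ≈ 0.512 μg/mL.
Difference ≈ 21.353 − 0.512 ≈ 20.841 μg/mL.

20.8 μg/mL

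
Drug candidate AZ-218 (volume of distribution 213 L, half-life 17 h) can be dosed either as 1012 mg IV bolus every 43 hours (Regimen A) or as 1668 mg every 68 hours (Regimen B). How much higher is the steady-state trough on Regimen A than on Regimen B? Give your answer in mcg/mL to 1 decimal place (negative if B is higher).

0.5 mcg/mL

Regimen A: f = (1/2)^(43/17) ≈ 0.1732; Cmin,ss = (1012/213)·f/(1−f) ≈ 0.995 mcg/mL.
Regimen B: f = (1/2)^(68/17) ≈ 0.0625; Cmin,ss = (1668/213)·f/(1−f) ≈ 0.522 mcg/mL.
Difference ≈ 0.995 − 0.522 ≈ 0.473 mcg/mL.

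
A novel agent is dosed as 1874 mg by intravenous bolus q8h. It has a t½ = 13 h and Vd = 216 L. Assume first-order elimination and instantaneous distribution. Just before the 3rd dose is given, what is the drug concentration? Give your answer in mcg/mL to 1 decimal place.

f = (1/2)^(τ/t½) = (1/2)^(8/13) ≈ 0.6528.
C₀ = D/Vd = 1874/216 ≈ 8.676 mcg/mL.
Before the 3rd dose, 2 doses have been given. Superposition: Cmin = C₀·(f + f²).
≈ 8.676 × (0.6528 + 0.4261) ≈ 8.676 × 1.0789 ≈ 9.361 mcg/mL.

9.4 mcg/mL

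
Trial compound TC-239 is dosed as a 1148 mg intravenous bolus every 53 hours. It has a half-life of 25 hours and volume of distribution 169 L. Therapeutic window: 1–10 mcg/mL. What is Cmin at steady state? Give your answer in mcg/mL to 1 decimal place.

2.0 mcg/mL

Over one 53-h interval, 53/25 ≈ 2.12 half-lives elapse, leaving f ≈ 0.2300 of each dose.
At steady state, accumulation factor R = 1/(1 − e^(−kτ)) ≈ 1.2987.
Each bolus raises the concentration by D/Vd = 1148/169 ≈ 6.793 mcg/mL.
Cmax,ss = C₀/(1 − f) ≈ 6.793/0.7700 ≈ 8.822 mcg/mL.
Steady-state trough Cmin,ss = Cmax,ss·f ≈ 8.822 × 0.2300 ≈ 2.029 mcg/mL.
Trough 2.0 mcg/mL vs MEC 1 mcg/mL: adequate.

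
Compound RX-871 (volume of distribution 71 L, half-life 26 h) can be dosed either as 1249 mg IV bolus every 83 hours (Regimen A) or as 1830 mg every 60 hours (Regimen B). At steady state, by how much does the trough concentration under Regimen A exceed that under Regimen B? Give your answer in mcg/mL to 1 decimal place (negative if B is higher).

Regimen A: f = (1/2)^(83/26) ≈ 0.1094; Cmin,ss = (1249/71)·f/(1−f) ≈ 2.161 mcg/mL.
Regimen B: f = (1/2)^(60/26) ≈ 0.2020; Cmin,ss = (1830/71)·f/(1−f) ≈ 6.524 mcg/mL.
Difference ≈ 2.161 − 6.524 ≈ -4.363 mcg/mL.

-4.4 mcg/mL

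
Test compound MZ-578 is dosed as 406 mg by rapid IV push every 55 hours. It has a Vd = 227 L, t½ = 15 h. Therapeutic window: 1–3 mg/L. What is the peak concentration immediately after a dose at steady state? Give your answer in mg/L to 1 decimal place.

1.9 mg/L

k = ln2/t½ = ln2/15 ≈ 0.046210 h⁻¹; fraction remaining f = e^(−kτ) = e^(−0.046210×55) ≈ 0.0787.
At steady state, accumulation factor R = 1/(1 − e^(−kτ)) ≈ 1.0854.
Single-dose peak C₀ = D/Vd = 406/227 ≈ 1.789 mg/L.
Steady-state peak Cmax,ss = C₀·R ≈ 1.789 × 1.0854 ≈ 1.942 mg/L.
Peak 1.9 mg/L vs MTC 3 mg/L: below toxic threshold.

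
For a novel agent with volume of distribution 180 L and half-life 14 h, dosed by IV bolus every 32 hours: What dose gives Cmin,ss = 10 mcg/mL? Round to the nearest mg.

τ/t½ = 32/14 ≈ 2.2857, so f = (1/2)^(32/14) ≈ 0.205084.
Cmin,ss = (D/Vd)·f/(1−f), so D = Cmin,ss·Vd·(1−f)/f.
D = 10 × 180 × (1−f)/f ≈ 10 × 180 × 3.87605 ≈ 6976.89 mg.

6977 mg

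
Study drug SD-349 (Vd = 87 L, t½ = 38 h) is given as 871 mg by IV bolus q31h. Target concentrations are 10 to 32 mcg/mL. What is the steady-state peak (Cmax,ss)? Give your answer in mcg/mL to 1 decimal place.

23.2 mcg/mL

τ/t½ = 31/38 ≈ 0.81579, so fraction remaining f = (1/2)^(31/38) ≈ 0.5681.
Accumulation ratio R = 1/(1 − f) ≈ 1/0.4319 ≈ 2.3154.
Single-dose peak C₀ = D/Vd = 871/87 ≈ 10.011 mcg/mL.
Steady-state peak Cmax,ss = C₀·R ≈ 10.011 × 2.3154 ≈ 23.179 mcg/mL.
Peak 23.2 mcg/mL vs MTC 32 mcg/mL: below toxic threshold.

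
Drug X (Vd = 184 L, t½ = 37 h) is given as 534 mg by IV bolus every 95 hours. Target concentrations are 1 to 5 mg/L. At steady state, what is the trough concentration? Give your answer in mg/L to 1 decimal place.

k = ln2/t½ = ln2/37 ≈ 0.018734 h⁻¹; fraction remaining f = e^(−kτ) = e^(−0.018734×95) ≈ 0.1687.
Accumulation ratio R = 1/(1 − f) ≈ 1/0.8313 ≈ 1.2029.
Single-dose peak C₀ = D/Vd = 534/184 ≈ 2.902 mg/L.
Steady-state peak Cmax,ss = C₀·R ≈ 2.902 × 1.2029 ≈ 3.491 mg/L.
Steady-state trough Cmin,ss = Cmax,ss·f ≈ 3.491 × 0.1687 ≈ 0.589 mg/L.
Trough 0.6 mg/L vs MEC 1 mg/L: subtherapeutic.

0.6 mg/L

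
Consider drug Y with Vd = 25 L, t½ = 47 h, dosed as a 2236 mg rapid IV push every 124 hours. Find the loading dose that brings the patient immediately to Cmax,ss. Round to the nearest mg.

2664 mg

f = (1/2)^(124/47) ≈ 0.160618; accumulation ratio R = 1/(1−f) ≈ 1.19135.
Loading dose to hit Cmax,ss on first dose: D_load = D_maint·R ≈ 2236 × 1.19135 ≈ 2663.86 mg.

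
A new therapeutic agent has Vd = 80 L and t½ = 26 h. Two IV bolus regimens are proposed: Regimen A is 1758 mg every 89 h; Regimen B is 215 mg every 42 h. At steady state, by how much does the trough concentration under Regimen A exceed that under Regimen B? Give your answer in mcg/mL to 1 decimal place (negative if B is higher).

1.0 mcg/mL

Regimen A: f = (1/2)^(89/26) ≈ 0.0932; Cmin,ss = (1758/80)·f/(1−f) ≈ 2.259 mcg/mL.
Regimen B: f = (1/2)^(42/26) ≈ 0.3264; Cmin,ss = (215/80)·f/(1−f) ≈ 1.302 mcg/mL.
Difference ≈ 2.259 − 1.302 ≈ 0.957 mcg/mL.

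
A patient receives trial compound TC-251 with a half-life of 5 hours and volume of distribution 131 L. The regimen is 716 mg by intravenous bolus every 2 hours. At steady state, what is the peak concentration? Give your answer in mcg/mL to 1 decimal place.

22.6 mcg/mL

τ/t½ = 2/5 ≈ 0.4, so fraction remaining f = (1/2)^(2/5) ≈ 0.7579.
At steady state, accumulation factor R = 1/(1 − e^(−kτ)) ≈ 4.1305.
Single-dose peak C₀ = D/Vd = 716/131 ≈ 5.466 mcg/mL.
Steady-state peak Cmax,ss = C₀·R ≈ 5.466 × 4.1305 ≈ 22.577 mcg/mL.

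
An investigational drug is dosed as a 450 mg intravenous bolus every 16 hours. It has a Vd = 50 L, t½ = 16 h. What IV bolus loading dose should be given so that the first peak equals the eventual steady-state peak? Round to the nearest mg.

f = (1/2)^(16/16) ≈ 0.500000; accumulation ratio R = 1/(1−f) ≈ 2.00000.
Loading dose to hit Cmax,ss on first dose: D_load = D_maint·R ≈ 450 × 2.00000 ≈ 900.00 mg.

900 mg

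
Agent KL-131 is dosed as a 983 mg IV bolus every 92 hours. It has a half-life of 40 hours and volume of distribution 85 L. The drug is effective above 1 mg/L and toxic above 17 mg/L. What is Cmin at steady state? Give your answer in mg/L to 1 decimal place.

2.9 mg/L

k = ln2/t½ = ln2/40 ≈ 0.017329 h⁻¹; fraction remaining f = e^(−kτ) = e^(−0.017329×92) ≈ 0.2031.
Single-dose peak C₀ = D/Vd = 983/85 ≈ 11.565 mg/L.
Steady-state trough Cmin,ss = C₀·f/(1−f) ≈ 11.565 × 0.2031/0.7969 ≈ 2.947 mg/L.
Trough 2.9 mg/L vs MEC 1 mg/L: adequate.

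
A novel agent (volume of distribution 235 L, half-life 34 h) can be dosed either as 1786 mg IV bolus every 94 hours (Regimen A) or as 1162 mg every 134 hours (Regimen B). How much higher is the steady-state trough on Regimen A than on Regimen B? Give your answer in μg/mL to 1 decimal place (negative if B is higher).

Regimen A: f = (1/2)^(94/34) ≈ 0.1471; Cmin,ss = (1786/235)·f/(1−f) ≈ 1.311 μg/mL.
Regimen B: f = (1/2)^(134/34) ≈ 0.0651; Cmin,ss = (1162/235)·f/(1−f) ≈ 0.344 μg/mL.
Difference ≈ 1.311 − 0.344 ≈ 0.967 μg/mL.

1.0 μg/mL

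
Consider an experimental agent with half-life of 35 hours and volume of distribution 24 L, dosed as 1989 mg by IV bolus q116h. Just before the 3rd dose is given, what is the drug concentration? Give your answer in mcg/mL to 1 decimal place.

9.2 mcg/mL

f = (1/2)^(τ/t½) = (1/2)^(116/35) ≈ 0.1005.
C₀ = D/Vd = 1989/24 ≈ 82.875 mcg/mL.
Before the 3rd dose, 2 doses have been given. Superposition: Cmin = C₀·(f + f²).
≈ 82.875 × (0.1005 + 0.0101) ≈ 82.875 × 0.1106 ≈ 9.166 mcg/mL.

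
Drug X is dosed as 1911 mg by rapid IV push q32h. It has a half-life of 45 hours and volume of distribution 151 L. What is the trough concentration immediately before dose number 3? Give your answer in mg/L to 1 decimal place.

f = (1/2)^(τ/t½) = (1/2)^(32/45) ≈ 0.6108.
C₀ = D/Vd = 1911/151 ≈ 12.656 mg/L.
Before the 3rd dose, 2 doses have been given. Superposition: Cmin = C₀·(f + f²).
≈ 12.656 × (0.6108 + 0.3731) ≈ 12.656 × 0.9839 ≈ 12.452 mg/L.

12.5 mg/L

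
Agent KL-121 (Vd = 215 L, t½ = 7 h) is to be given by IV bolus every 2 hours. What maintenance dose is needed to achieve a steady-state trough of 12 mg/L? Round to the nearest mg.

565 mg

τ/t½ = 2/7 ≈ 0.28571, so f = (1/2)^(2/7) ≈ 0.820335.
Cmin,ss = (D/Vd)·f/(1−f), so D = Cmin,ss·Vd·(1−f)/f.
D = 12 × 215 × (1−f)/f ≈ 12 × 215 × 0.21901 ≈ 565.05 mg.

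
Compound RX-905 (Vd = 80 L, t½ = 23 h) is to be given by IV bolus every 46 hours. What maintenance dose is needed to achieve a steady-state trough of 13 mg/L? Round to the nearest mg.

τ/t½ = 46/23 ≈ 2, so f = (1/2)^(46/23) ≈ 0.250000.
Cmin,ss = (D/Vd)·f/(1−f), so D = Cmin,ss·Vd·(1−f)/f.
D = 13 × 80 × (1−f)/f ≈ 13 × 80 × 3.00000 ≈ 3120.00 mg.

3120 mg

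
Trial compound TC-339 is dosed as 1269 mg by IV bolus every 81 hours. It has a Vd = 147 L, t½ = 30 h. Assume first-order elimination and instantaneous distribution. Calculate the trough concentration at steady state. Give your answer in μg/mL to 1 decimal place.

Over one 81-h interval, 81/30 ≈ 2.7 half-lives elapse, leaving f ≈ 0.1539 of each dose.
Single-dose peak C₀ = D/Vd = 1269/147 ≈ 8.633 μg/mL.
Steady-state trough Cmin,ss = C₀·f/(1−f) ≈ 8.633 × 0.1539/0.8461 ≈ 1.570 μg/mL.

1.6 μg/mL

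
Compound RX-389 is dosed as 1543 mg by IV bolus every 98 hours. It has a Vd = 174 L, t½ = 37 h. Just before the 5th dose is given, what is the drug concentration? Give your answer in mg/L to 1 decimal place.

1.7 mg/L

f = (1/2)^(τ/t½) = (1/2)^(98/37) ≈ 0.1595.
C₀ = D/Vd = 1543/174 ≈ 8.868 mg/L.
Before the 5th dose, 4 doses have been given. Superposition: Cmin = C₀·(f + f² + … + f^4).
≈ 8.868 × (0.1595 + 0.0254 + 0.0041 + 0.0006) ≈ 8.868 × 0.1896 ≈ 1.681 mg/L.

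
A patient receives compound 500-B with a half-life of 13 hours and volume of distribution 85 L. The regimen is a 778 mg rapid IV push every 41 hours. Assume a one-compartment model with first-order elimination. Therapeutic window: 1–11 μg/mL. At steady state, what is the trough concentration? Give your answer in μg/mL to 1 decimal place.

k = ln2/t½ = ln2/13 ≈ 0.053319 h⁻¹; fraction remaining f = e^(−kτ) = e^(−0.053319×41) ≈ 0.1124.
Accumulation ratio R = 1/(1 − f) ≈ 1/0.8876 ≈ 1.1266.
Each bolus raises the concentration by D/Vd = 778/85 ≈ 9.153 μg/mL.
Steady-state peak Cmax,ss = C₀·R ≈ 9.153 × 1.1266 ≈ 10.312 μg/mL.
One interval later, Cmin,ss = Cmax,ss·e^(−kτ) ≈ 10.312 × 0.1124 ≈ 1.159 μg/mL.
Trough 1.2 μg/mL vs MEC 1 μg/mL: adequate.

1.2 μg/mL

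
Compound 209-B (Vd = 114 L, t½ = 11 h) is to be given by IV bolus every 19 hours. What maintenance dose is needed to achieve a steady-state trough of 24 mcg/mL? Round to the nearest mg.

τ/t½ = 19/11 ≈ 1.7273, so f = (1/2)^(19/11) ≈ 0.302022.
Cmin,ss = (D/Vd)·f/(1−f), so D = Cmin,ss·Vd·(1−f)/f.
D = 24 × 114 × (1−f)/f ≈ 24 × 114 × 2.31102 ≈ 6322.95 mg.

6323 mg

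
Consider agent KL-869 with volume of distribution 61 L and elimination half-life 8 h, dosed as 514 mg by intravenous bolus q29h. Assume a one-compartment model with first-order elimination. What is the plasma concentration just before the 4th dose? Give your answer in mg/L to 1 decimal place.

f = (1/2)^(τ/t½) = (1/2)^(29/8) ≈ 0.0811.
C₀ = D/Vd = 514/61 ≈ 8.426 mg/L.
Before the 4th dose, 3 doses have been given. Superposition: Cmin = C₀·(f + f² + … + f^3).
≈ 8.426 × (0.0811 + 0.0066 + 0.0005) ≈ 8.426 × 0.0882 ≈ 0.743 mg/L.

0.7 mg/L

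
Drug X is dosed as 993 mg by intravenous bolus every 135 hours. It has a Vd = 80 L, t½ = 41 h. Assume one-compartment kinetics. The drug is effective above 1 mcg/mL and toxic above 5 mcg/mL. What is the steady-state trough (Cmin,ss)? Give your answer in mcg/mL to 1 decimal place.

1.4 mcg/mL

k = ln2/t½ = ln2/41 ≈ 0.016906 h⁻¹; fraction remaining f = e^(−kτ) = e^(−0.016906×135) ≈ 0.1020.
Accumulation ratio R = 1/(1 − f) ≈ 1/0.8980 ≈ 1.1136.
Each bolus raises the concentration by D/Vd = 993/80 ≈ 12.412 mcg/mL.
Cmax,ss = C₀/(1 − f) ≈ 12.412/0.8980 ≈ 13.822 mcg/mL.
One interval later, Cmin,ss = Cmax,ss·e^(−kτ) ≈ 13.822 × 0.1020 ≈ 1.410 mcg/mL.
Trough 1.4 mcg/mL vs MEC 1 mcg/mL: adequate.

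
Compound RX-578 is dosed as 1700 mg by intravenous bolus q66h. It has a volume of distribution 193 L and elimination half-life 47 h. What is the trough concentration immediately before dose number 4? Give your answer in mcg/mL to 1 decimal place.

f = (1/2)^(τ/t½) = (1/2)^(66/47) ≈ 0.3778.
C₀ = D/Vd = 1700/193 ≈ 8.808 mcg/mL.
Before the 4th dose, 3 doses have been given. Superposition: Cmin = C₀·(f + f² + … + f^3).
≈ 8.808 × (0.3778 + 0.1427 + 0.0539) ≈ 8.808 × 0.5744 ≈ 5.059 mcg/mL.

5.1 mcg/mL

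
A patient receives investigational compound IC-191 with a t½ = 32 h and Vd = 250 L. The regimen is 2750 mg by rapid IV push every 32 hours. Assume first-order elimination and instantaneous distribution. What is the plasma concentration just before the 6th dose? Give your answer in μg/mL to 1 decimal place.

10.7 μg/mL

f = (1/2)^(τ/t½) = (1/2)^(32/32) ≈ 0.5000.
C₀ = D/Vd = 2750/250 ≈ 11.000 μg/mL.
Before the 6th dose, 5 doses have been given. Superposition: Cmin = C₀·(f + f² + … + f^5).
≈ 11.000 × (0.5000 + 0.2500 + 0.1250 + 0.0625 + 0.0313) ≈ 11.000 × 0.9688 ≈ 10.657 μg/mL.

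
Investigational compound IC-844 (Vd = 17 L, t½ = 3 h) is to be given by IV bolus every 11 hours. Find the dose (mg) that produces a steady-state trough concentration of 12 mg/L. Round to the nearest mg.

2387 mg

τ/t½ = 11/3 ≈ 3.6667, so f = (1/2)^(11/3) ≈ 0.078745.
Cmin,ss = (D/Vd)·f/(1−f), so D = Cmin,ss·Vd·(1−f)/f.
D = 12 × 17 × (1−f)/f ≈ 12 × 17 × 11.69922 ≈ 2386.64 mg.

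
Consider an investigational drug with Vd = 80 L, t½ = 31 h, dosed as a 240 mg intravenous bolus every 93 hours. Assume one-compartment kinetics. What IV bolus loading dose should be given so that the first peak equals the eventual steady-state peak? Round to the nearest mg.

274 mg

f = (1/2)^(93/31) ≈ 0.125000; accumulation ratio R = 1/(1−f) ≈ 1.14286.
Loading dose to hit Cmax,ss on first dose: D_load = D_maint·R ≈ 240 × 1.14286 ≈ 274.29 mg.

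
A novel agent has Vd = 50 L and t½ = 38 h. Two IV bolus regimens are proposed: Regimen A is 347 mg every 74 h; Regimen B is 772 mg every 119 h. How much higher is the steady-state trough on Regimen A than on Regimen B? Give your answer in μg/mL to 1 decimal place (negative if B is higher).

Regimen A: f = (1/2)^(74/38) ≈ 0.2593; Cmin,ss = (347/50)·f/(1−f) ≈ 2.430 μg/mL.
Regimen B: f = (1/2)^(119/38) ≈ 0.1141; Cmin,ss = (772/50)·f/(1−f) ≈ 1.989 μg/mL.
Difference ≈ 2.430 − 1.989 ≈ 0.441 μg/mL.

0.4 μg/mL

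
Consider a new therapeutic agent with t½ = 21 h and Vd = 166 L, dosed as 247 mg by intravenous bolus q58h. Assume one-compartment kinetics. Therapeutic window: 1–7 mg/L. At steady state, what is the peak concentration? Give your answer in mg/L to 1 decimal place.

τ/t½ = 58/21 ≈ 2.7619, so fraction remaining f = (1/2)^(58/21) ≈ 0.1474.
At steady state, accumulation factor R = 1/(1 − e^(−kτ)) ≈ 1.1729.
Each bolus raises the concentration by D/Vd = 247/166 ≈ 1.488 mg/L.
Cmax,ss = C₀/(1 − f) ≈ 1.488/0.8526 ≈ 1.745 mg/L.
Peak 1.7 mg/L vs MTC 7 mg/L: below toxic threshold.

1.7 mg/L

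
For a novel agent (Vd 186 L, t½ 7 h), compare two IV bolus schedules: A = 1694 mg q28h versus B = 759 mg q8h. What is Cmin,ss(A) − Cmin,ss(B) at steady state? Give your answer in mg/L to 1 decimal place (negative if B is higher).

Regimen A: f = (1/2)^(28/7) ≈ 0.0625; Cmin,ss = (1694/186)·f/(1−f) ≈ 0.607 mg/L.
Regimen B: f = (1/2)^(8/7) ≈ 0.4529; Cmin,ss = (759/186)·f/(1−f) ≈ 3.378 mg/L.
Difference ≈ 0.607 − 3.378 ≈ -2.771 mg/L.

-2.8 mg/L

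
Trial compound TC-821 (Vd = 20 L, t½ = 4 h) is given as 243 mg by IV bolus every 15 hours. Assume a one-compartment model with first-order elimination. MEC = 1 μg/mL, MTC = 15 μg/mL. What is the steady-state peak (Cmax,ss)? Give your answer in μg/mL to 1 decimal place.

13.1 μg/mL

τ/t½ = 15/4 ≈ 3.75, so fraction remaining f = (1/2)^(15/4) ≈ 0.0743.
Accumulation ratio R = 1/(1 − f) ≈ 1/0.9257 ≈ 1.0803.
Each bolus raises the concentration by D/Vd = 243/20 ≈ 12.150 μg/mL.
Steady-state peak Cmax,ss = C₀·R ≈ 12.150 × 1.0803 ≈ 13.126 μg/mL.
Peak 13.1 μg/mL vs MTC 15 μg/mL: below toxic threshold.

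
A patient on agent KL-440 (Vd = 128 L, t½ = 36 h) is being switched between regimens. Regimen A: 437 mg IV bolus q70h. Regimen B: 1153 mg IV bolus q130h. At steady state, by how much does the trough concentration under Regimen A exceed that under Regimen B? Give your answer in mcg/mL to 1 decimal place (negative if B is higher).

Regimen A: f = (1/2)^(70/36) ≈ 0.2598; Cmin,ss = (437/128)·f/(1−f) ≈ 1.198 mcg/mL.
Regimen B: f = (1/2)^(130/36) ≈ 0.0818; Cmin,ss = (1153/128)·f/(1−f) ≈ 0.802 mcg/mL.
Difference ≈ 1.198 − 0.802 ≈ 0.396 mcg/mL.

0.4 mcg/mL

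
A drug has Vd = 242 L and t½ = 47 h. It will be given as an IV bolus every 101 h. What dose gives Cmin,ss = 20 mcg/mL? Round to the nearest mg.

16625 mg

τ/t½ = 101/47 ≈ 2.1489, so f = (1/2)^(101/47) ≈ 0.225479.
Cmin,ss = (D/Vd)·f/(1−f), so D = Cmin,ss·Vd·(1−f)/f.
D = 20 × 242 × (1−f)/f ≈ 20 × 242 × 3.43500 ≈ 16625.40 mg.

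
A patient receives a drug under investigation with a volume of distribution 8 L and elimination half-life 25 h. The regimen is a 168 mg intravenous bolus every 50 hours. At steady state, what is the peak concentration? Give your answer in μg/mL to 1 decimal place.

τ = 50 h = 2 half-lives, so f = (1/2)^2 = 0.25.
Accumulation ratio R = 1/(1 − f) = 1/0.75 = 4/3.
Single-dose peak C₀ = D/Vd = 168/8 = 21 μg/mL.
Steady-state peak Cmax,ss = C₀·R = 21 × 4/3 ≈ 28.000 μg/mL.

28.0 μg/mL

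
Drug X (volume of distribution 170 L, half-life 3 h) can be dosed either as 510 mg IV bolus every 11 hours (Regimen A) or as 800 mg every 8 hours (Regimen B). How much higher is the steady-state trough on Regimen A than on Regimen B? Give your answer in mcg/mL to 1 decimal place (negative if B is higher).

-0.6 mcg/mL

Regimen A: f = (1/2)^(11/3) ≈ 0.0787; Cmin,ss = (510/170)·f/(1−f) ≈ 0.256 mcg/mL.
Regimen B: f = (1/2)^(8/3) ≈ 0.1575; Cmin,ss = (800/170)·f/(1−f) ≈ 0.880 mcg/mL.
Difference ≈ 0.256 − 0.880 ≈ -0.624 mcg/mL.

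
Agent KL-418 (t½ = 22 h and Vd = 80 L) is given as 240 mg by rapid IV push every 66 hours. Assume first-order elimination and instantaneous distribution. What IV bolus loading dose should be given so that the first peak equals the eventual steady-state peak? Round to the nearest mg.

f = (1/2)^(66/22) ≈ 0.125000; accumulation ratio R = 1/(1−f) ≈ 1.14286.
Loading dose to hit Cmax,ss on first dose: D_load = D_maint·R ≈ 240 × 1.14286 ≈ 274.29 mg.

274 mg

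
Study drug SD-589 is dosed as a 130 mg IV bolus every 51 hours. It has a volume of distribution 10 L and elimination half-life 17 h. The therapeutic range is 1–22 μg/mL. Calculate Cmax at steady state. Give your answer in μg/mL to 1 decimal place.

14.9 μg/mL

The dosing interval is 3 half-lives, so f = 2^(−3) = 0.125.
Accumulation ratio R = 1/(1 − f) = 1/0.875 = 8/7.
Single-dose peak C₀ = D/Vd = 130/10 = 13 μg/mL.
Steady-state peak Cmax,ss = C₀·R = 13 × 8/7 ≈ 14.857 μg/mL.
Peak 14.9 μg/mL vs MTC 22 μg/mL: below toxic threshold.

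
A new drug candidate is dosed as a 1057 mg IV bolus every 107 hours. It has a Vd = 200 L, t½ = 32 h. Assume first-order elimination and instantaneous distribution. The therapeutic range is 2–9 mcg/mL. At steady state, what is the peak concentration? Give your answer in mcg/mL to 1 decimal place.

Over one 107-h interval, 107/32 ≈ 3.3438 half-lives elapse, leaving f ≈ 0.0985 of each dose.
Accumulation ratio R = 1/(1 − f) ≈ 1/0.9015 ≈ 1.1093.
Each bolus raises the concentration by D/Vd = 1057/200 ≈ 5.285 mcg/mL.
Cmax,ss = C₀/(1 − f) ≈ 5.285/0.9015 ≈ 5.862 mcg/mL.
Peak 5.9 mcg/mL vs MTC 9 mcg/mL: below toxic threshold.

5.9 mcg/mL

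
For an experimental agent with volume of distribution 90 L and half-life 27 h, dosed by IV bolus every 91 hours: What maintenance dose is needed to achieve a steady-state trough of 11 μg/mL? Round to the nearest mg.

τ/t½ = 91/27 ≈ 3.3704, so f = (1/2)^(91/27) ≈ 0.096698.
Cmin,ss = (D/Vd)·f/(1−f), so D = Cmin,ss·Vd·(1−f)/f.
D = 11 × 90 × (1−f)/f ≈ 11 × 90 × 9.34148 ≈ 9248.07 mg.

9248 mg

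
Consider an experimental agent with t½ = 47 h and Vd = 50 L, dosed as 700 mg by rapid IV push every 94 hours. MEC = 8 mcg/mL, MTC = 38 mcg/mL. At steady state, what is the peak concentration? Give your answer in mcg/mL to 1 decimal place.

τ = 94 h = 2 half-lives, so f = (1/2)^2 = 0.25.
Accumulation ratio R = 1/(1 − f) = 1/0.75 = 4/3.
Single-dose peak C₀ = D/Vd = 700/50 = 14 mcg/mL.
Steady-state peak Cmax,ss = C₀·R = 14 × 4/3 ≈ 18.667 mcg/mL.
Peak 18.7 mcg/mL vs MTC 38 mcg/mL: below toxic threshold.

18.7 mcg/mL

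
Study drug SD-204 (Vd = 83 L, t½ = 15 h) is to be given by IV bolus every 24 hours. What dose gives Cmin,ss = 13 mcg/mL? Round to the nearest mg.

τ/t½ = 24/15 ≈ 1.6, so f = (1/2)^(24/15) ≈ 0.329877.
Cmin,ss = (D/Vd)·f/(1−f), so D = Cmin,ss·Vd·(1−f)/f.
D = 13 × 83 × (1−f)/f ≈ 13 × 83 × 2.03143 ≈ 2191.91 mg.

2192 mg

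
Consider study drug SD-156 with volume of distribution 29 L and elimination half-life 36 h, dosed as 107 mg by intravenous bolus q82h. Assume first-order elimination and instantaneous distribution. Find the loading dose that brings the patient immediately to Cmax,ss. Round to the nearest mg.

135 mg

f = (1/2)^(82/36) ≈ 0.206215; accumulation ratio R = 1/(1−f) ≈ 1.25979.
Loading dose to hit Cmax,ss on first dose: D_load = D_maint·R ≈ 107 × 1.25979 ≈ 134.80 mg.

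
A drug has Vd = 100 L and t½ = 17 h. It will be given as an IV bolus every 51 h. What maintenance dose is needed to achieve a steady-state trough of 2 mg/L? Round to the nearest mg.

1400 mg

τ/t½ = 51/17 ≈ 3, so f = (1/2)^(51/17) ≈ 0.125000.
Cmin,ss = (D/Vd)·f/(1−f), so D = Cmin,ss·Vd·(1−f)/f.
D = 2 × 100 × (1−f)/f ≈ 2 × 100 × 7.00000 ≈ 1400.00 mg.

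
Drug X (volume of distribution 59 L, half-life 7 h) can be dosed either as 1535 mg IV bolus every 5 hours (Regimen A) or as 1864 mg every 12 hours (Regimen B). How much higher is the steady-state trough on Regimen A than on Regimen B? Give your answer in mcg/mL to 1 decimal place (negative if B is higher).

26.8 mcg/mL

Regimen A: f = (1/2)^(5/7) ≈ 0.6095; Cmin,ss = (1535/59)·f/(1−f) ≈ 40.608 mcg/mL.
Regimen B: f = (1/2)^(12/7) ≈ 0.3048; Cmin,ss = (1864/59)·f/(1−f) ≈ 13.852 mcg/mL.
Difference ≈ 40.608 − 13.852 ≈ 26.756 mcg/mL.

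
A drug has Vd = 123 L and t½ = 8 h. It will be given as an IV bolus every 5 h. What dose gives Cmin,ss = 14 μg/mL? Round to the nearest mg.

934 mg

τ/t½ = 5/8 ≈ 0.625, so f = (1/2)^(5/8) ≈ 0.648420.
Cmin,ss = (D/Vd)·f/(1−f), so D = Cmin,ss·Vd·(1−f)/f.
D = 14 × 123 × (1−f)/f ≈ 14 × 123 × 0.54221 ≈ 933.69 mg.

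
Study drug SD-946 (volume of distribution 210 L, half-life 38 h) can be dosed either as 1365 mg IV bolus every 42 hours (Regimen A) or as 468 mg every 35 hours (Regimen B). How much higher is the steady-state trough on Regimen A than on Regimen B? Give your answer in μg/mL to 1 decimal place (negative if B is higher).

3.2 μg/mL

Regimen A: f = (1/2)^(42/38) ≈ 0.4648; Cmin,ss = (1365/210)·f/(1−f) ≈ 5.645 μg/mL.
Regimen B: f = (1/2)^(35/38) ≈ 0.5281; Cmin,ss = (468/210)·f/(1−f) ≈ 2.494 μg/mL.
Difference ≈ 5.645 − 2.494 ≈ 3.151 μg/mL.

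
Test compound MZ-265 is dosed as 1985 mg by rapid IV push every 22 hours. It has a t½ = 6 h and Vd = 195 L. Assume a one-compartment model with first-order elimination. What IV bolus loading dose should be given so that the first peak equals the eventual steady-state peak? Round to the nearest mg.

f = (1/2)^(22/6) ≈ 0.078745; accumulation ratio R = 1/(1−f) ≈ 1.08548.
Loading dose to hit Cmax,ss on first dose: D_load = D_maint·R ≈ 1985 × 1.08548 ≈ 2154.68 mg.

2155 mg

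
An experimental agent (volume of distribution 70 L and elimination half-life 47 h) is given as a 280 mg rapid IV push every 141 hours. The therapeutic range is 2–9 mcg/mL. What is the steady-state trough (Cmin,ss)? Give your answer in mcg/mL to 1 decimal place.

0.6 mcg/mL

The dosing interval is 3 half-lives, so f = 2^(−3) = 0.125.
Accumulation ratio R = 1/(1 − f) = 1/0.875 = 8/7.
Single-dose peak C₀ = D/Vd = 280/70 = 4 mcg/mL.
Steady-state peak Cmax,ss = C₀·R = 4 × 8/7 ≈ 4.571 mcg/mL.
Steady-state trough Cmin,ss = Cmax,ss·f ≈ 4.571 × 0.125 ≈ 0.571 mcg/mL.
Trough 0.6 mcg/mL vs MEC 2 mcg/mL: subtherapeutic.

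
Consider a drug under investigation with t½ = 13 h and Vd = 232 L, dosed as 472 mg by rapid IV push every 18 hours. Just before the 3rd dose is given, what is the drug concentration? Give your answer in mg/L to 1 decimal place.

1.1 mg/L

f = (1/2)^(τ/t½) = (1/2)^(18/13) ≈ 0.3830.
C₀ = D/Vd = 472/232 ≈ 2.034 mg/L.
Before the 3rd dose, 2 doses have been given. Superposition: Cmin = C₀·(f + f²).
≈ 2.034 × (0.3830 + 0.1467) ≈ 2.034 × 0.5297 ≈ 1.077 mg/L.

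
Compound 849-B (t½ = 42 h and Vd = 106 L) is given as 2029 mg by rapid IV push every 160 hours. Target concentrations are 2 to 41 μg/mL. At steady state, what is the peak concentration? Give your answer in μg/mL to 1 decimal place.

20.6 μg/mL

k = ln2/t½ = ln2/42 ≈ 0.016504 h⁻¹; fraction remaining f = e^(−kτ) = e^(−0.016504×160) ≈ 0.0713.
At steady state, accumulation factor R = 1/(1 − e^(−kτ)) ≈ 1.0768.
Single-dose peak C₀ = D/Vd = 2029/106 ≈ 19.142 μg/mL.
Steady-state peak Cmax,ss = C₀·R ≈ 19.142 × 1.0768 ≈ 20.612 μg/mL.
Peak 20.6 μg/mL vs MTC 41 μg/mL: below toxic threshold.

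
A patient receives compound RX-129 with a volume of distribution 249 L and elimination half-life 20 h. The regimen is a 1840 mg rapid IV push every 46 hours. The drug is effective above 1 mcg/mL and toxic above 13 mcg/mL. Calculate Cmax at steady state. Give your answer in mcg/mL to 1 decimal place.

k = ln2/t½ = ln2/20 ≈ 0.034657 h⁻¹; fraction remaining f = e^(−kτ) = e^(−0.034657×46) ≈ 0.2031.
Accumulation ratio R = 1/(1 − f) ≈ 1/0.7969 ≈ 1.2549.
Single-dose peak C₀ = D/Vd = 1840/249 ≈ 7.390 mcg/mL.
Steady-state peak Cmax,ss = C₀·R ≈ 7.390 × 1.2549 ≈ 9.274 mcg/mL.
Peak 9.3 mcg/mL vs MTC 13 mcg/mL: below toxic threshold.

9.3 mcg/mL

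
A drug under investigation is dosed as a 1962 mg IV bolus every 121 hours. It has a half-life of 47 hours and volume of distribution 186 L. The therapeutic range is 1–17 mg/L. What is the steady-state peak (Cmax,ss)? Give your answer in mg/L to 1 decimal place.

12.7 mg/L

k = ln2/t½ = ln2/47 ≈ 0.014748 h⁻¹; fraction remaining f = e^(−kτ) = e^(−0.014748×121) ≈ 0.1679.
Accumulation ratio R = 1/(1 − f) ≈ 1/0.8321 ≈ 1.2018.
Single-dose peak C₀ = D/Vd = 1962/186 ≈ 10.548 mg/L.
Steady-state peak Cmax,ss = C₀·R ≈ 10.548 × 1.2018 ≈ 12.677 mg/L.
Peak 12.7 mg/L vs MTC 17 mg/L: below toxic threshold.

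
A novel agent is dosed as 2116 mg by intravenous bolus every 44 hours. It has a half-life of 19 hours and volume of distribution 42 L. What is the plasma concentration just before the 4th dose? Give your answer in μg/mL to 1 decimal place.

f = (1/2)^(τ/t½) = (1/2)^(44/19) ≈ 0.2009.
C₀ = D/Vd = 2116/42 ≈ 50.381 μg/mL.
Before the 4th dose, 3 doses have been given. Superposition: Cmin = C₀·(f + f² + … + f^3).
≈ 50.381 × (0.2009 + 0.0404 + 0.0081) ≈ 50.381 × 0.2494 ≈ 12.565 μg/mL.

12.6 μg/mL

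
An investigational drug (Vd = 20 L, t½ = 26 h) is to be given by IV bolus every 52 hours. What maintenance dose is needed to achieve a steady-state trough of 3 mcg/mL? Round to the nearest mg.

τ/t½ = 52/26 ≈ 2, so f = (1/2)^(52/26) ≈ 0.250000.
Cmin,ss = (D/Vd)·f/(1−f), so D = Cmin,ss·Vd·(1−f)/f.
D = 3 × 20 × (1−f)/f ≈ 3 × 20 × 3.00000 ≈ 180.00 mg.

180 mg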